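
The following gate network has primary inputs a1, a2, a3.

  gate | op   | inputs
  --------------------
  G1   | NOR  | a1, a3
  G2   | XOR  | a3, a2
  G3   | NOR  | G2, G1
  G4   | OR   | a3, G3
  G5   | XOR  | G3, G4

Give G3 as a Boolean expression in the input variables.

G1 = a1 NOR a3
G2 = a3 XOR a2
G3 = G2 NOR G1 = (a3 XOR a2) NOR (a1 NOR a3)

(a3 XOR a2) NOR (a1 NOR a3)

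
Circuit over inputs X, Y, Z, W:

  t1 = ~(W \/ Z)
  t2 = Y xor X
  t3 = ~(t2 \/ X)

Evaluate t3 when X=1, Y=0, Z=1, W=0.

t2 = 0 xor 1 = 1
t3 = ~(1 \/ 1) = 0

0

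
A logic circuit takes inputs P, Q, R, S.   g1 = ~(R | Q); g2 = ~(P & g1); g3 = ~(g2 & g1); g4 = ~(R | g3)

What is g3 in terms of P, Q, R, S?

~((~(P & (~(R | Q)))) & (~(R | Q)))

g1 = ~(R | Q)
g2 = ~(P & g1) = ~(P & (~(R | Q)))
g3 = ~(g2 & g1) = ~((~(P & (~(R | Q)))) & (~(R | Q)))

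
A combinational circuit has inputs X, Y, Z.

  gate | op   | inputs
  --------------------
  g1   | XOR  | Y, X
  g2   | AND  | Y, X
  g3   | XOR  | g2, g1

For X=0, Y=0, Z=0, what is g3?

g1 = 0 XOR 0 = 0
g2 = 0 AND 0 = 0
g3 = 0 XOR 0 = 0

0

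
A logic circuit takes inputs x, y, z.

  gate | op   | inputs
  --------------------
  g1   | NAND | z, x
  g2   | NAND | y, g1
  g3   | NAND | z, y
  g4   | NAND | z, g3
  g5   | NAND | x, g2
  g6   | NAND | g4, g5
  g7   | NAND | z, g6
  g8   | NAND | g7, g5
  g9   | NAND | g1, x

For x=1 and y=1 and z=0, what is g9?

g1 = 0 NAND 1 = 1
g9 = 1 NAND 1 = 0

0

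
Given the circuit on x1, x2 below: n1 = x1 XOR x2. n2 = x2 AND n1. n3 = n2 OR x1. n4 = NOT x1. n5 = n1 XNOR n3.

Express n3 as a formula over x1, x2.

(x2 AND (x1 XOR x2)) OR x1

n1 = x1 XOR x2
n2 = x2 AND n1 = x2 AND (x1 XOR x2)
n3 = n2 OR x1 = (x2 AND (x1 XOR x2)) OR x1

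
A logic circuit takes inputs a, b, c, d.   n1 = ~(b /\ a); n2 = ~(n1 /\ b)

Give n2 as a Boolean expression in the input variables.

~((~(b /\ a)) /\ b)

n1 = ~(b /\ a)
n2 = ~(n1 /\ b) = ~((~(b /\ a)) /\ b)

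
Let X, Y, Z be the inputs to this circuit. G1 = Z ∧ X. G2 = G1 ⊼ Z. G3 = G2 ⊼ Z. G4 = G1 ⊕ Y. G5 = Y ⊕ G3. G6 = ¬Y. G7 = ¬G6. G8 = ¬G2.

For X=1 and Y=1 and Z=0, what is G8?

G1 = 0 ∧ 1 = 0
G2 = 0 ⊼ 0 = 1
G8 = ¬1 = 0

0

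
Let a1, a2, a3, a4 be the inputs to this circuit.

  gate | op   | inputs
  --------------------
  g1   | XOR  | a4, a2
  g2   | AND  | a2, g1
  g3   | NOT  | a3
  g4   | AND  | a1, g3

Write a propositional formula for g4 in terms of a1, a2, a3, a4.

g3 = NOT a3
g4 = a1 AND g3 = a1 AND NOT a3

a1 AND NOT a3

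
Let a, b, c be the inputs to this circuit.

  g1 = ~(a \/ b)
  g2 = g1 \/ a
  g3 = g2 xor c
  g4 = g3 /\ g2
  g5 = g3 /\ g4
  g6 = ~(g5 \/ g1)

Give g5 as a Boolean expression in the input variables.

(((~(a \/ b)) \/ a) xor c) /\ ((((~(a \/ b)) \/ a) xor c) /\ ((~(a \/ b)) \/ a))

g1 = ~(a \/ b)
g2 = g1 \/ a = (~(a \/ b)) \/ a
g3 = g2 xor c = ((~(a \/ b)) \/ a) xor c
g4 = g3 /\ g2 = (((~(a \/ b)) \/ a) xor c) /\ ((~(a \/ b)) \/ a)
g5 = g3 /\ g4 = (((~(a \/ b)) \/ a) xor c) /\ ((((~(a \/ b)) \/ a) xor c) /\ ((~(a \/ b)) \/ a))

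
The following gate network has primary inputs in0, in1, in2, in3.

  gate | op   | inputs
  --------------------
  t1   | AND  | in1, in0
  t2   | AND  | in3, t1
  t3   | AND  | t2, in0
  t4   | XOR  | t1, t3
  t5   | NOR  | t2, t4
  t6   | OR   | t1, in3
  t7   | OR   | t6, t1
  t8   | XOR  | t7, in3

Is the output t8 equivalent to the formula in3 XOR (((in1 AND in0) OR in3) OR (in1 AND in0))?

t1 = in1 AND in0
t6 = t1 OR in3 = (in1 AND in0) OR in3
t7 = t6 OR t1 = ((in1 AND in0) OR in3) OR (in1 AND in0)
t8 = t7 XOR in3 = (((in1 AND in0) OR in3) OR (in1 AND in0)) XOR in3
At in0=0, in1=0, in2=0, in3=0: circuit gives 0, formula gives 0.
At in0=1, in1=1, in2=0, in3=0: circuit gives 1, formula gives 1.
Agrees on all 16 inputs.

Yes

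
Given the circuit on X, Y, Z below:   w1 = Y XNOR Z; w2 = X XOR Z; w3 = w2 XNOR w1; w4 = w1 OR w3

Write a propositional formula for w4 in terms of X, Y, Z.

w1 = Y XNOR Z
w2 = X XOR Z
w3 = w2 XNOR w1 = (X XOR Z) XNOR (Y XNOR Z)
w4 = w1 OR w3 = (Y XNOR Z) OR ((X XOR Z) XNOR (Y XNOR Z))

(Y XNOR Z) OR ((X XOR Z) XNOR (Y XNOR Z))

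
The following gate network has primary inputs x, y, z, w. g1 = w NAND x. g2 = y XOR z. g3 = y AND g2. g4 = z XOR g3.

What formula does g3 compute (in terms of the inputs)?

y AND (y XOR z)

g2 = y XOR z
g3 = y AND g2 = y AND (y XOR z)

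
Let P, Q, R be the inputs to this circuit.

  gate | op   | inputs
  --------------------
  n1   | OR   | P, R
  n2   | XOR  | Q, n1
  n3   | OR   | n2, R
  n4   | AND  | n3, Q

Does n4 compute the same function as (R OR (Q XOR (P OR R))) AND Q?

Yes

n1 = P OR R
n2 = Q XOR n1 = Q XOR (P OR R)
n3 = n2 OR R = (Q XOR (P OR R)) OR R
n4 = n3 AND Q = ((Q XOR (P OR R)) OR R) AND Q
At P=0, Q=0, R=0: circuit gives 0, formula gives 0.
At P=0, Q=1, R=0: circuit gives 1, formula gives 1.
Agrees on all 8 inputs.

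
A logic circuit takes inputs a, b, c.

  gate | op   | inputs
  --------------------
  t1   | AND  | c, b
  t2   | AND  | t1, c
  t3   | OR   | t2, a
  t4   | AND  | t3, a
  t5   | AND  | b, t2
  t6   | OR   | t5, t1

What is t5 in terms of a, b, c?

b AND ((c AND b) AND c)

t1 = c AND b
t2 = t1 AND c = (c AND b) AND c
t5 = b AND t2 = b AND ((c AND b) AND c)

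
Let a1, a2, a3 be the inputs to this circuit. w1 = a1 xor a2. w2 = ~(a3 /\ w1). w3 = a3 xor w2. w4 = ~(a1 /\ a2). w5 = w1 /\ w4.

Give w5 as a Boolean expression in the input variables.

w1 = a1 xor a2
w4 = ~(a1 /\ a2)
w5 = w1 /\ w4 = (a1 xor a2) /\ (~(a1 /\ a2))

(a1 xor a2) /\ (~(a1 /\ a2))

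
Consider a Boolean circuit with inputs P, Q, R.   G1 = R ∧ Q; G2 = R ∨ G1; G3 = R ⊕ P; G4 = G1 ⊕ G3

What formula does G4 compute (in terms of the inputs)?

(R ∧ Q) ⊕ (R ⊕ P)

G1 = R ∧ Q
G3 = R ⊕ P
G4 = G1 ⊕ G3 = (R ∧ Q) ⊕ (R ⊕ P)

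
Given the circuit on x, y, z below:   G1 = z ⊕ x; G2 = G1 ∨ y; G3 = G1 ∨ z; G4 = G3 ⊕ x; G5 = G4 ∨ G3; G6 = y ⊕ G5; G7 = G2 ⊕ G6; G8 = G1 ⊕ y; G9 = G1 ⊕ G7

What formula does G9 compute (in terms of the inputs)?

G1 = z ⊕ x
G2 = G1 ∨ y = (z ⊕ x) ∨ y
G3 = G1 ∨ z = (z ⊕ x) ∨ z
G4 = G3 ⊕ x = ((z ⊕ x) ∨ z) ⊕ x
G5 = G4 ∨ G3 = (((z ⊕ x) ∨ z) ⊕ x) ∨ ((z ⊕ x) ∨ z)
G6 = y ⊕ G5 = y ⊕ ((((z ⊕ x) ∨ z) ⊕ x) ∨ ((z ⊕ x) ∨ z))
G7 = G2 ⊕ G6 = ((z ⊕ x) ∨ y) ⊕ (y ⊕ ((((z ⊕ x) ∨ z) ⊕ x) ∨ ((z ⊕ x) ∨ z)))
G9 = G1 ⊕ G7 = (z ⊕ x) ⊕ (((z ⊕ x) ∨ y) ⊕ (y ⊕ ((((z ⊕ x) ∨ z) ⊕ x) ∨ ((z ⊕ x) ∨ z))))

(z ⊕ x) ⊕ (((z ⊕ x) ∨ y) ⊕ (y ⊕ ((((z ⊕ x) ∨ z) ⊕ x) ∨ ((z ⊕ x) ∨ z))))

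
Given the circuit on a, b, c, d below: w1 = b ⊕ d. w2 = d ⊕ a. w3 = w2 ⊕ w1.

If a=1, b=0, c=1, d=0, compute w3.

1

w1 = 0 ⊕ 0 = 0
w2 = 0 ⊕ 1 = 1
w3 = 1 ⊕ 0 = 1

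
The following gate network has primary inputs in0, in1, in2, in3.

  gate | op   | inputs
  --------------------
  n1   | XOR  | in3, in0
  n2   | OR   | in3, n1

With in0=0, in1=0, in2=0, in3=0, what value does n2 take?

0

n1 = 0 XOR 0 = 0
n2 = 0 OR 0 = 0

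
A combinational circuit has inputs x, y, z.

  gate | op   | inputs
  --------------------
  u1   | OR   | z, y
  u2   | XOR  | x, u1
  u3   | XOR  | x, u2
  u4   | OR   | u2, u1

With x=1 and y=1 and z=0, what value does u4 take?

u1 = 0 OR 1 = 1
u2 = 1 XOR 1 = 0
u4 = 0 OR 1 = 1

1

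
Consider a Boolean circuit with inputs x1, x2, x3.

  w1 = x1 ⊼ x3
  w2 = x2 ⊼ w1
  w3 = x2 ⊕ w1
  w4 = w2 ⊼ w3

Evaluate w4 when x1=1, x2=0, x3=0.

0

w1 = 1 ⊼ 0 = 1
w2 = 0 ⊼ 1 = 1
w3 = 0 ⊕ 1 = 1
w4 = 1 ⊼ 1 = 0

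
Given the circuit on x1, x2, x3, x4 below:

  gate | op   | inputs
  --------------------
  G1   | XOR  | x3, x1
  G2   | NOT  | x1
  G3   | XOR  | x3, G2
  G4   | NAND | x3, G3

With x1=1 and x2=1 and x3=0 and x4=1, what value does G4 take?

G2 = NOT 1 = 0
G3 = 0 XOR 0 = 0
G4 = 0 NAND 0 = 1

1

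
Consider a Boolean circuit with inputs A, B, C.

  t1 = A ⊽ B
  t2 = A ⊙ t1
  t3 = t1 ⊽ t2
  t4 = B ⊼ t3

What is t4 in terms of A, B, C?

B ⊼ ((A ⊽ B) ⊽ (A ⊙ (A ⊽ B)))

t1 = A ⊽ B
t2 = A ⊙ t1 = A ⊙ (A ⊽ B)
t3 = t1 ⊽ t2 = (A ⊽ B) ⊽ (A ⊙ (A ⊽ B))
t4 = B ⊼ t3 = B ⊼ ((A ⊽ B) ⊽ (A ⊙ (A ⊽ B)))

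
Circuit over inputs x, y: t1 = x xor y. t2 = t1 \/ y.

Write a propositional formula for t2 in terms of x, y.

t1 = x xor y
t2 = t1 \/ y = (x xor y) \/ y

(x xor y) \/ y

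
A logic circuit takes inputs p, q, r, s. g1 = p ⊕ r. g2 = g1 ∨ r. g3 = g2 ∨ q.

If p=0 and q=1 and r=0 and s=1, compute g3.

1

g1 = 0 ⊕ 0 = 0
g2 = 0 ∨ 0 = 0
g3 = 0 ∨ 1 = 1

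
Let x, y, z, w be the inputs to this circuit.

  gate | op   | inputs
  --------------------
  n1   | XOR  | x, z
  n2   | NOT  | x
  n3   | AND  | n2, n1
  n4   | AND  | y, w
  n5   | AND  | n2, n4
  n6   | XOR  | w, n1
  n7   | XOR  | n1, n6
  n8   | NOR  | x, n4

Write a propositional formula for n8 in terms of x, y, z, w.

n4 = y AND w
n8 = x NOR n4 = x NOR (y AND w)

x NOR (y AND w)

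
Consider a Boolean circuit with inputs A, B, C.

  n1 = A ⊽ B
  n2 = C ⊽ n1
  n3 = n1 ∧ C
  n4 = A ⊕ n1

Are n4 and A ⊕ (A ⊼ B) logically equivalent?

n1 = A ⊽ B
n4 = A ⊕ n1 = A ⊕ (A ⊽ B)
At A=0, B=1, C=0: circuit gives 0, formula gives 1.

No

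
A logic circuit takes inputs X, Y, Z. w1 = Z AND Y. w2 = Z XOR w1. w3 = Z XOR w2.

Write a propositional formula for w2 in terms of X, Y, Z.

w1 = Z AND Y
w2 = Z XOR w1 = Z XOR (Z AND Y)

Z XOR (Z AND Y)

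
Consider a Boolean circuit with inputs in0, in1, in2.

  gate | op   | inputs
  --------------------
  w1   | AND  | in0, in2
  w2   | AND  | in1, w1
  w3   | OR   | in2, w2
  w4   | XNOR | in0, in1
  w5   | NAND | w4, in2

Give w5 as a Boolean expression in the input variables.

w4 = in0 XNOR in1
w5 = w4 NAND in2 = (in0 XNOR in1) NAND in2

(in0 XNOR in1) NAND in2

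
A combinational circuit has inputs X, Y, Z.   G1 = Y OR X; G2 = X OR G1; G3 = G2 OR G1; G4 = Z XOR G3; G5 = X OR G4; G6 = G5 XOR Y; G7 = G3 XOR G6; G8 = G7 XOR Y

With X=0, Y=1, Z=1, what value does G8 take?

1

G1 = 1 OR 0 = 1
G2 = 0 OR 1 = 1
G3 = 1 OR 1 = 1
G4 = 1 XOR 1 = 0
G5 = 0 OR 0 = 0
G6 = 0 XOR 1 = 1
G7 = 1 XOR 1 = 0
G8 = 0 XOR 1 = 1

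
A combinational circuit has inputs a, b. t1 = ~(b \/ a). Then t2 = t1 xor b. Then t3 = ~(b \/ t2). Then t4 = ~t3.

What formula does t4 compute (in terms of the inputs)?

t1 = ~(b \/ a)
t2 = t1 xor b = (~(b \/ a)) xor b
t3 = ~(b \/ t2) = ~(b \/ ((~(b \/ a)) xor b))
t4 = ~t3 = ~(~(b \/ ((~(b \/ a)) xor b)))

~(~(b \/ ((~(b \/ a)) xor b)))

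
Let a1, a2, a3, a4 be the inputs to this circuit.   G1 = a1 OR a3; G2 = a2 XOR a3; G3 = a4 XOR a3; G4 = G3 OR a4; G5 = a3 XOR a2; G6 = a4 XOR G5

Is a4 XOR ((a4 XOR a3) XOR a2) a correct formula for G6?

G5 = a3 XOR a2
G6 = a4 XOR G5 = a4 XOR (a3 XOR a2)
At a1=0, a2=0, a3=0, a4=1: circuit gives 1, formula gives 0.

No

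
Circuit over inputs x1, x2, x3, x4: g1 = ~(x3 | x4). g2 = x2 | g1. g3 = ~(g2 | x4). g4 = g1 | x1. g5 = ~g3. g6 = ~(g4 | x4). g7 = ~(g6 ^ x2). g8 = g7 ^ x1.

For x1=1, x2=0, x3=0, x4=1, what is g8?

0

g1 = ~(0 | 1) = 0
g4 = 0 | 1 = 1
g6 = ~(1 | 1) = 0
g7 = ~(0 ^ 0) = 1
g8 = 1 ^ 1 = 0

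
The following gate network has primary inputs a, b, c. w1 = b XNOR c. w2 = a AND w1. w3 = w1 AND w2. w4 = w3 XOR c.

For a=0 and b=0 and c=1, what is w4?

1

w1 = 0 XNOR 1 = 0
w2 = 0 AND 0 = 0
w3 = 0 AND 0 = 0
w4 = 0 XOR 1 = 1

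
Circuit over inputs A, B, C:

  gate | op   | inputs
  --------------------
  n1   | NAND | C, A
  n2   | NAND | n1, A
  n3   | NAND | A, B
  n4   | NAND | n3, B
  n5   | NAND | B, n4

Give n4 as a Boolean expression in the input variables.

n3 = A NAND B
n4 = n3 NAND B = (A NAND B) NAND B

(A NAND B) NAND B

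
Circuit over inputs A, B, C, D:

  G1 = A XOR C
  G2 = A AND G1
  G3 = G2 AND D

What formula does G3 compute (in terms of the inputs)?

(A AND (A XOR C)) AND D

G1 = A XOR C
G2 = A AND G1 = A AND (A XOR C)
G3 = G2 AND D = (A AND (A XOR C)) AND D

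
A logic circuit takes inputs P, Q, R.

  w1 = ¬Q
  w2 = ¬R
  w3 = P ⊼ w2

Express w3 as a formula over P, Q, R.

P ⊼ ¬R

w2 = ¬R
w3 = P ⊼ w2 = P ⊼ ¬R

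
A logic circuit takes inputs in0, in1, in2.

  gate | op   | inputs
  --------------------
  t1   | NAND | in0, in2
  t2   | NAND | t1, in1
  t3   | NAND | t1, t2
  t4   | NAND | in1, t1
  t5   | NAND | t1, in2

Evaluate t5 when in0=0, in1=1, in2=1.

t1 = 0 NAND 1 = 1
t5 = 1 NAND 1 = 0

0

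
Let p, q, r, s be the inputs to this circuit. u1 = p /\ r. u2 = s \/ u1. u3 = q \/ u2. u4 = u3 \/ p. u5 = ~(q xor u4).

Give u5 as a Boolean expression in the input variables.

u1 = p /\ r
u2 = s \/ u1 = s \/ (p /\ r)
u3 = q \/ u2 = q \/ (s \/ (p /\ r))
u4 = u3 \/ p = (q \/ (s \/ (p /\ r))) \/ p
u5 = ~(q xor u4) = ~(q xor ((q \/ (s \/ (p /\ r))) \/ p))

~(q xor ((q \/ (s \/ (p /\ r))) \/ p))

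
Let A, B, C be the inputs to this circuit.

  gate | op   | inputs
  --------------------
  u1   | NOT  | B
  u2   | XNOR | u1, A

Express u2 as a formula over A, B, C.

u1 = NOT B
u2 = u1 XNOR A = NOT B XNOR A

NOT B XNOR A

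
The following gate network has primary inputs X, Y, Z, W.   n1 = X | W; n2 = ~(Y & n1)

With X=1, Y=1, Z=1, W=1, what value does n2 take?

0

n1 = 1 | 1 = 1
n2 = ~(1 & 1) = 0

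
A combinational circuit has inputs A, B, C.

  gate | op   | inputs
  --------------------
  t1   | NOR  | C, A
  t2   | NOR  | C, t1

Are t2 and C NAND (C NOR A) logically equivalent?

t1 = C NOR A
t2 = C NOR t1 = C NOR (C NOR A)
At A=0, B=0, C=0: circuit gives 0, formula gives 1.

No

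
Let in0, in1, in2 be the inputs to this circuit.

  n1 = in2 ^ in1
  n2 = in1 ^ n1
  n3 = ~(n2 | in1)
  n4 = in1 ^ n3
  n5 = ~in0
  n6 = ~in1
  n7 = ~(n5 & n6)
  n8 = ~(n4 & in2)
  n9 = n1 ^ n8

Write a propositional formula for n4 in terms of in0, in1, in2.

n1 = in2 ^ in1
n2 = in1 ^ n1 = in1 ^ (in2 ^ in1)
n3 = ~(n2 | in1) = ~((in1 ^ (in2 ^ in1)) | in1)
n4 = in1 ^ n3 = in1 ^ (~((in1 ^ (in2 ^ in1)) | in1))

in1 ^ (~((in1 ^ (in2 ^ in1)) | in1))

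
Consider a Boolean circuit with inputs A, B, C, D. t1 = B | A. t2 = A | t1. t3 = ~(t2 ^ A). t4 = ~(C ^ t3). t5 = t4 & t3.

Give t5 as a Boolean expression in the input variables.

t1 = B | A
t2 = A | t1 = A | (B | A)
t3 = ~(t2 ^ A) = ~((A | (B | A)) ^ A)
t4 = ~(C ^ t3) = ~(C ^ (~((A | (B | A)) ^ A)))
t5 = t4 & t3 = (~(C ^ (~((A | (B | A)) ^ A)))) & (~((A | (B | A)) ^ A))

(~(C ^ (~((A | (B | A)) ^ A)))) & (~((A | (B | A)) ^ A))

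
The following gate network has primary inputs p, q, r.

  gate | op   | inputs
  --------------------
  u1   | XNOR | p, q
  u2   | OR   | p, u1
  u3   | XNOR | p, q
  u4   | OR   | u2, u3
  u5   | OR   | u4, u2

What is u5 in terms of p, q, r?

((p OR (p XNOR q)) OR (p XNOR q)) OR (p OR (p XNOR q))

u1 = p XNOR q
u2 = p OR u1 = p OR (p XNOR q)
u3 = p XNOR q
u4 = u2 OR u3 = (p OR (p XNOR q)) OR (p XNOR q)
u5 = u4 OR u2 = ((p OR (p XNOR q)) OR (p XNOR q)) OR (p OR (p XNOR q))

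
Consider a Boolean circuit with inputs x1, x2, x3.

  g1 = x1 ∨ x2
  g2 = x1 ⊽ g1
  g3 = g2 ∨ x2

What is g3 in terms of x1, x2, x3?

(x1 ⊽ (x1 ∨ x2)) ∨ x2

g1 = x1 ∨ x2
g2 = x1 ⊽ g1 = x1 ⊽ (x1 ∨ x2)
g3 = g2 ∨ x2 = (x1 ⊽ (x1 ∨ x2)) ∨ x2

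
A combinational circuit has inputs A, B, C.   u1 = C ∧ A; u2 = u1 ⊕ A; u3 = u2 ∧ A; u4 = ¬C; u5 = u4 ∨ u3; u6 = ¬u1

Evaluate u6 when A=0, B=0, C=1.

1

u1 = 1 ∧ 0 = 0
u6 = ¬0 = 1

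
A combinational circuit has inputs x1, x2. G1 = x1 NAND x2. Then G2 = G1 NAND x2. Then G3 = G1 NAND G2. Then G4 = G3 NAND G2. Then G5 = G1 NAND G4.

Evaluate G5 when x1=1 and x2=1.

G1 = 1 NAND 1 = 0
G2 = 0 NAND 1 = 1
G3 = 0 NAND 1 = 1
G4 = 1 NAND 1 = 0
G5 = 0 NAND 0 = 1

1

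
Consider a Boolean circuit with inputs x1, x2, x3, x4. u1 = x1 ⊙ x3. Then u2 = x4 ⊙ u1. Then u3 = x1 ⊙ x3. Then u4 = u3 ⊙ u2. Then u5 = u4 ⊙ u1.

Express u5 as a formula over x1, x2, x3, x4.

((x1 ⊙ x3) ⊙ (x4 ⊙ (x1 ⊙ x3))) ⊙ (x1 ⊙ x3)

u1 = x1 ⊙ x3
u2 = x4 ⊙ u1 = x4 ⊙ (x1 ⊙ x3)
u3 = x1 ⊙ x3
u4 = u3 ⊙ u2 = (x1 ⊙ x3) ⊙ (x4 ⊙ (x1 ⊙ x3))
u5 = u4 ⊙ u1 = ((x1 ⊙ x3) ⊙ (x4 ⊙ (x1 ⊙ x3))) ⊙ (x1 ⊙ x3)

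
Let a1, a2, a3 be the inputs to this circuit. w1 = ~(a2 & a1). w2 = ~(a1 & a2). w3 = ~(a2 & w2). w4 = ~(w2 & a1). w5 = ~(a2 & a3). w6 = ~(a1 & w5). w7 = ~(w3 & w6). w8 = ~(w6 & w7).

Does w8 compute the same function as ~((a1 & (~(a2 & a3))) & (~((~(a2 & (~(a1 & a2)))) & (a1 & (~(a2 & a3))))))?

w2 = ~(a1 & a2)
w3 = ~(a2 & w2) = ~(a2 & (~(a1 & a2)))
w5 = ~(a2 & a3)
w6 = ~(a1 & w5) = ~(a1 & (~(a2 & a3)))
w7 = ~(w3 & w6) = ~((~(a2 & (~(a1 & a2)))) & (~(a1 & (~(a2 & a3)))))
w8 = ~(w6 & w7) = ~((~(a1 & (~(a2 & a3)))) & (~((~(a2 & (~(a1 & a2)))) & (~(a1 & (~(a2 & a3)))))))
At a1=0, a2=1, a3=0: circuit gives 0, formula gives 1.

No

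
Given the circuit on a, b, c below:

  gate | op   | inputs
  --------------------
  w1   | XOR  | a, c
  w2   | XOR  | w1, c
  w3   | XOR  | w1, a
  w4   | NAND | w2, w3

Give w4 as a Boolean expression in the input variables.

w1 = a XOR c
w2 = w1 XOR c = (a XOR c) XOR c
w3 = w1 XOR a = (a XOR c) XOR a
w4 = w2 NAND w3 = ((a XOR c) XOR c) NAND ((a XOR c) XOR a)

((a XOR c) XOR c) NAND ((a XOR c) XOR a)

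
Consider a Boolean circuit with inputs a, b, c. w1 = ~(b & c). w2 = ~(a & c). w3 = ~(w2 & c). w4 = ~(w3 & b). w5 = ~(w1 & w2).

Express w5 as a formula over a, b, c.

w1 = ~(b & c)
w2 = ~(a & c)
w5 = ~(w1 & w2) = ~((~(b & c)) & (~(a & c)))

~((~(b & c)) & (~(a & c)))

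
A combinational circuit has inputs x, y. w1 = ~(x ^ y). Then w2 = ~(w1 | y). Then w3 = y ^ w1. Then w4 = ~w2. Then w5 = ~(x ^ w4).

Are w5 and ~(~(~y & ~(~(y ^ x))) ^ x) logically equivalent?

Yes

w1 = ~(x ^ y)
w2 = ~(w1 | y) = ~((~(x ^ y)) | y)
w4 = ~w2 = ~(~((~(x ^ y)) | y))
w5 = ~(x ^ w4) = ~(x ^ ~(~((~(x ^ y)) | y)))
At x=0, y=0: circuit gives 0, formula gives 0.
At x=1, y=1: circuit gives 1, formula gives 1.
Agrees on all 4 inputs.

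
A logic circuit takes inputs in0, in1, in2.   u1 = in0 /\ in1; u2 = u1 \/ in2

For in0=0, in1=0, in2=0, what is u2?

0

u1 = 0 /\ 0 = 0
u2 = 0 \/ 0 = 0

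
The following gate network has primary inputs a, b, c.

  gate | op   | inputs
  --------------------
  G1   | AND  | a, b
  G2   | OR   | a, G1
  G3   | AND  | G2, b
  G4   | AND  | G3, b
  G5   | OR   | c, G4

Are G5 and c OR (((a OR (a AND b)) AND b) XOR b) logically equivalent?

G1 = a AND b
G2 = a OR G1 = a OR (a AND b)
G3 = G2 AND b = (a OR (a AND b)) AND b
G4 = G3 AND b = ((a OR (a AND b)) AND b) AND b
G5 = c OR G4 = c OR (((a OR (a AND b)) AND b) AND b)
At a=0, b=1, c=0: circuit gives 0, formula gives 1.

No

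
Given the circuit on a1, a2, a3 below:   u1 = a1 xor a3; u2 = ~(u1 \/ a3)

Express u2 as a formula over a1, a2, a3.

~((a1 xor a3) \/ a3)

u1 = a1 xor a3
u2 = ~(u1 \/ a3) = ~((a1 xor a3) \/ a3)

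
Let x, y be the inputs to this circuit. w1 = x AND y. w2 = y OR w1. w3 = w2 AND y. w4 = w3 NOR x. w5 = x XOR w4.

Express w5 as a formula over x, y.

w1 = x AND y
w2 = y OR w1 = y OR (x AND y)
w3 = w2 AND y = (y OR (x AND y)) AND y
w4 = w3 NOR x = ((y OR (x AND y)) AND y) NOR x
w5 = x XOR w4 = x XOR (((y OR (x AND y)) AND y) NOR x)

x XOR (((y OR (x AND y)) AND y) NOR x)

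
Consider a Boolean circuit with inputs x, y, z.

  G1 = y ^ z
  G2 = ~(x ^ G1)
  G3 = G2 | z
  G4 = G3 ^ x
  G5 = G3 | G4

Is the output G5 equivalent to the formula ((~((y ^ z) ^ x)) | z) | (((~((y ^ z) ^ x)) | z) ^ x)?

Yes

G1 = y ^ z
G2 = ~(x ^ G1) = ~(x ^ (y ^ z))
G3 = G2 | z = (~(x ^ (y ^ z))) | z
G4 = G3 ^ x = ((~(x ^ (y ^ z))) | z) ^ x
G5 = G3 | G4 = ((~(x ^ (y ^ z))) | z) | (((~(x ^ (y ^ z))) | z) ^ x)
At x=0, y=1, z=0: circuit gives 0, formula gives 0.
At x=0, y=0, z=0: circuit gives 1, formula gives 1.
Agrees on all 8 inputs.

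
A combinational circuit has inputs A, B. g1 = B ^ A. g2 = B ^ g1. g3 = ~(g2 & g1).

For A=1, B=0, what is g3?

g1 = 0 ^ 1 = 1
g2 = 0 ^ 1 = 1
g3 = ~(1 & 1) = 0

0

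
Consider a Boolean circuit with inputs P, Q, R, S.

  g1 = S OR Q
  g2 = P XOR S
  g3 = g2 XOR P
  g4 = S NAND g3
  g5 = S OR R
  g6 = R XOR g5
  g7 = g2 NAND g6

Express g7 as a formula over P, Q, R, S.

(P XOR S) NAND (R XOR (S OR R))

g2 = P XOR S
g5 = S OR R
g6 = R XOR g5 = R XOR (S OR R)
g7 = g2 NAND g6 = (P XOR S) NAND (R XOR (S OR R))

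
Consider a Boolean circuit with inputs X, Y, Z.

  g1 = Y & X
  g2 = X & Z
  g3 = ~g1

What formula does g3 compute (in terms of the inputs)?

g1 = Y & X
g3 = ~g1 = ~(Y & X)

~(Y & X)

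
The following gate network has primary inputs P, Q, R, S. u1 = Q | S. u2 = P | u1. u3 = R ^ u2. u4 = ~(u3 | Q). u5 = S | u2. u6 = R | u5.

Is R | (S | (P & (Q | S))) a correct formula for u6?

u1 = Q | S
u2 = P | u1 = P | (Q | S)
u5 = S | u2 = S | (P | (Q | S))
u6 = R | u5 = R | (S | (P | (Q | S)))
At P=0, Q=1, R=0, S=0: circuit gives 1, formula gives 0.

No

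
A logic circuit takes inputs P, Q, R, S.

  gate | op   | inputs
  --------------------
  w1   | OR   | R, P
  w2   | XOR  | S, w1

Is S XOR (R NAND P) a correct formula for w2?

No

w1 = R OR P
w2 = S XOR w1 = S XOR (R OR P)
At P=0, Q=0, R=0, S=0: circuit gives 0, formula gives 1.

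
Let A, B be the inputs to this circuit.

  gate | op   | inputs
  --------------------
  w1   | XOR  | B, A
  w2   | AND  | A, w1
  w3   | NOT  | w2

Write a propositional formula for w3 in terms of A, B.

NOT (A AND (B XOR A))

w1 = B XOR A
w2 = A AND w1 = A AND (B XOR A)
w3 = NOT w2 = NOT (A AND (B XOR A))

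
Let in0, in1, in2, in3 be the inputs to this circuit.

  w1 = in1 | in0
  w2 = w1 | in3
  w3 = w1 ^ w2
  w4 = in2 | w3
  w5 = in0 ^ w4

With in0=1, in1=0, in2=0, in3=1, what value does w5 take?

1

w1 = 0 | 1 = 1
w2 = 1 | 1 = 1
w3 = 1 ^ 1 = 0
w4 = 0 | 0 = 0
w5 = 1 ^ 0 = 1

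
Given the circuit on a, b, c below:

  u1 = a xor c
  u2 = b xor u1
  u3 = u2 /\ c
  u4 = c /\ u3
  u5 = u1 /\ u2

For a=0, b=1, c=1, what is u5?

0

u1 = 0 xor 1 = 1
u2 = 1 xor 1 = 0
u5 = 1 /\ 0 = 0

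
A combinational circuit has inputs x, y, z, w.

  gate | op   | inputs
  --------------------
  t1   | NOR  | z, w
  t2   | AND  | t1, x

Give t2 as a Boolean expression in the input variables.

t1 = z NOR w
t2 = t1 AND x = (z NOR w) AND x

(z NOR w) AND x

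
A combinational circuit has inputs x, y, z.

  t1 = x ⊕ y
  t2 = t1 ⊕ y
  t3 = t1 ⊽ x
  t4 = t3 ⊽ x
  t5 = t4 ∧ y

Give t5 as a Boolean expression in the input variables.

t1 = x ⊕ y
t3 = t1 ⊽ x = (x ⊕ y) ⊽ x
t4 = t3 ⊽ x = ((x ⊕ y) ⊽ x) ⊽ x
t5 = t4 ∧ y = (((x ⊕ y) ⊽ x) ⊽ x) ∧ y

(((x ⊕ y) ⊽ x) ⊽ x) ∧ y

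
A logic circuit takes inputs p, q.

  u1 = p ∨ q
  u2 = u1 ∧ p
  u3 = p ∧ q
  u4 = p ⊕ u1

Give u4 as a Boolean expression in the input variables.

p ⊕ (p ∨ q)

u1 = p ∨ q
u4 = p ⊕ u1 = p ⊕ (p ∨ q)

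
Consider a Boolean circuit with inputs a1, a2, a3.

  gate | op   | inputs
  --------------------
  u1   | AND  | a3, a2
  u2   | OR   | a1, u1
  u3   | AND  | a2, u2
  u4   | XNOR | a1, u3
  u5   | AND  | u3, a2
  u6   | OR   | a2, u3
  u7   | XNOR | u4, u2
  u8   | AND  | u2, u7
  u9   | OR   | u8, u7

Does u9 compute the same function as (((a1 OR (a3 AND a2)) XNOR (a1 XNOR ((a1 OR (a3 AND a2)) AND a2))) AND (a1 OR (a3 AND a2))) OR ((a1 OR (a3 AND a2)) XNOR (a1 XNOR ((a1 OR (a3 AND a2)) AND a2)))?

u1 = a3 AND a2
u2 = a1 OR u1 = a1 OR (a3 AND a2)
u3 = a2 AND u2 = a2 AND (a1 OR (a3 AND a2))
u4 = a1 XNOR u3 = a1 XNOR (a2 AND (a1 OR (a3 AND a2)))
u7 = u4 XNOR u2 = (a1 XNOR (a2 AND (a1 OR (a3 AND a2)))) XNOR (a1 OR (a3 AND a2))
u8 = u2 AND u7 = (a1 OR (a3 AND a2)) AND ((a1 XNOR (a2 AND (a1 OR (a3 AND a2)))) XNOR (a1 OR (a3 AND a2)))
u9 = u8 OR u7 = ((a1 OR (a3 AND a2)) AND ((a1 XNOR (a2 AND (a1 OR (a3 AND a2)))) XNOR (a1 OR (a3 AND a2)))) OR ((a1 XNOR (a2 AND (a1 OR (a3 AND a2)))) XNOR (a1 OR (a3 AND a2)))
At a1=0, a2=0, a3=0: circuit gives 0, formula gives 0.
At a1=1, a2=1, a3=0: circuit gives 1, formula gives 1.
Agrees on all 8 inputs.

Yes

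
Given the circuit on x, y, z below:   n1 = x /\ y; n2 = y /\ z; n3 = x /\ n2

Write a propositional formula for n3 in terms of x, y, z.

n2 = y /\ z
n3 = x /\ n2 = x /\ (y /\ z)

x /\ (y /\ z)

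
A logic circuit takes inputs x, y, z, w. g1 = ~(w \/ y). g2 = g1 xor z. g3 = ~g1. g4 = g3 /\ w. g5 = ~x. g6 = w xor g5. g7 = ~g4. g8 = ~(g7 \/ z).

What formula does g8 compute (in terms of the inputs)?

g1 = ~(w \/ y)
g3 = ~g1 = ~(~(w \/ y))
g4 = g3 /\ w = ~(~(w \/ y)) /\ w
g7 = ~g4 = ~(~(~(w \/ y)) /\ w)
g8 = ~(g7 \/ z) = ~(~(~(~(w \/ y)) /\ w) \/ z)

~(~(~(~(w \/ y)) /\ w) \/ z)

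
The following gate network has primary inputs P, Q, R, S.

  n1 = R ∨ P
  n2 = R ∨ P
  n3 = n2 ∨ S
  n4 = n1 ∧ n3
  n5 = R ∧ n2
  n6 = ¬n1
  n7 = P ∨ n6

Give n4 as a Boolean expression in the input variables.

(R ∨ P) ∧ ((R ∨ P) ∨ S)

n1 = R ∨ P
n2 = R ∨ P
n3 = n2 ∨ S = (R ∨ P) ∨ S
n4 = n1 ∧ n3 = (R ∨ P) ∧ ((R ∨ P) ∨ S)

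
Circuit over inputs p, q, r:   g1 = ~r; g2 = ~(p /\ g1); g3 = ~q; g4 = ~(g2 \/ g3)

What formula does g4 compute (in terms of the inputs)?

g1 = ~r
g2 = ~(p /\ g1) = ~(p /\ ~r)
g3 = ~q
g4 = ~(g2 \/ g3) = ~((~(p /\ ~r)) \/ ~q)

~((~(p /\ ~r)) \/ ~q)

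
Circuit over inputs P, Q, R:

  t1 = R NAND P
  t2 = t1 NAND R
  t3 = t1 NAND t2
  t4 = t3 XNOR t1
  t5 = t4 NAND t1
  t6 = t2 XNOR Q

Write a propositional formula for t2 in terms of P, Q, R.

t1 = R NAND P
t2 = t1 NAND R = (R NAND P) NAND R

(R NAND P) NAND R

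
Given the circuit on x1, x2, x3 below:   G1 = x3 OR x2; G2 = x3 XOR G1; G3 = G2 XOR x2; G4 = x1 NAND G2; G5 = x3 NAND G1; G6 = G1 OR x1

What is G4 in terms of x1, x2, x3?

x1 NAND (x3 XOR (x3 OR x2))

G1 = x3 OR x2
G2 = x3 XOR G1 = x3 XOR (x3 OR x2)
G4 = x1 NAND G2 = x1 NAND (x3 XOR (x3 OR x2))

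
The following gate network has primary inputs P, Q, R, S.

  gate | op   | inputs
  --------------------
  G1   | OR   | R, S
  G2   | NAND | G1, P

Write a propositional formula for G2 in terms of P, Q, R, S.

G1 = R OR S
G2 = G1 NAND P = (R OR S) NAND P

(R OR S) NAND P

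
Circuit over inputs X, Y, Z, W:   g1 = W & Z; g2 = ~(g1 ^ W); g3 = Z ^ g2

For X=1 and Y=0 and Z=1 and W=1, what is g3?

0

g1 = 1 & 1 = 1
g2 = ~(1 ^ 1) = 1
g3 = 1 ^ 1 = 0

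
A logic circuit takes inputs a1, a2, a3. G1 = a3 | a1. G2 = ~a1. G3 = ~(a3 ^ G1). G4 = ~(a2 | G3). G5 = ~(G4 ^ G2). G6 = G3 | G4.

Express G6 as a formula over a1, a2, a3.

(~(a3 ^ (a3 | a1))) | (~(a2 | (~(a3 ^ (a3 | a1)))))

G1 = a3 | a1
G3 = ~(a3 ^ G1) = ~(a3 ^ (a3 | a1))
G4 = ~(a2 | G3) = ~(a2 | (~(a3 ^ (a3 | a1))))
G6 = G3 | G4 = (~(a3 ^ (a3 | a1))) | (~(a2 | (~(a3 ^ (a3 | a1)))))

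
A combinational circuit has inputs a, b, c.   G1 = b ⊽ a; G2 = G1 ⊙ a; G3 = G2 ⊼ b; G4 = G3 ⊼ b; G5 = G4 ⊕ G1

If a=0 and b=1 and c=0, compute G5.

G1 = 1 ⊽ 0 = 0
G2 = 0 ⊙ 0 = 1
G3 = 1 ⊼ 1 = 0
G4 = 0 ⊼ 1 = 1
G5 = 1 ⊕ 0 = 1

1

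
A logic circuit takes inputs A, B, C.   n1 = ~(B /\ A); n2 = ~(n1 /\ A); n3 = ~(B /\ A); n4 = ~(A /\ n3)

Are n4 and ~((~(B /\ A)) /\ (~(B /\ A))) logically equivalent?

n3 = ~(B /\ A)
n4 = ~(A /\ n3) = ~(A /\ (~(B /\ A)))
At A=0, B=0, C=0: circuit gives 1, formula gives 0.

No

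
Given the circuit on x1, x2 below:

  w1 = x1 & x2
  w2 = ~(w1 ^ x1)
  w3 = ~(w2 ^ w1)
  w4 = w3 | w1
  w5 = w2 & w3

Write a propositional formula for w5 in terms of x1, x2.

(~((x1 & x2) ^ x1)) & (~((~((x1 & x2) ^ x1)) ^ (x1 & x2)))

w1 = x1 & x2
w2 = ~(w1 ^ x1) = ~((x1 & x2) ^ x1)
w3 = ~(w2 ^ w1) = ~((~((x1 & x2) ^ x1)) ^ (x1 & x2))
w5 = w2 & w3 = (~((x1 & x2) ^ x1)) & (~((~((x1 & x2) ^ x1)) ^ (x1 & x2)))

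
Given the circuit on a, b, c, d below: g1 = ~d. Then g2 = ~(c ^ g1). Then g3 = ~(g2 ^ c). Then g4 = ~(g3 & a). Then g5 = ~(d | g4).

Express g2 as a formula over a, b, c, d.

~(c ^ ~d)

g1 = ~d
g2 = ~(c ^ g1) = ~(c ^ ~d)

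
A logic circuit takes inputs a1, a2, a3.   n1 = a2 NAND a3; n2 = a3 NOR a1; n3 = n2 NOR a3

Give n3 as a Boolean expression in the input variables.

n2 = a3 NOR a1
n3 = n2 NOR a3 = (a3 NOR a1) NOR a3

(a3 NOR a1) NOR a3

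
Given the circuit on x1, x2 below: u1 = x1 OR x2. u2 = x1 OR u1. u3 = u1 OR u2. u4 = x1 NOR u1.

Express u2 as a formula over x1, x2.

u1 = x1 OR x2
u2 = x1 OR u1 = x1 OR (x1 OR x2)

x1 OR (x1 OR x2)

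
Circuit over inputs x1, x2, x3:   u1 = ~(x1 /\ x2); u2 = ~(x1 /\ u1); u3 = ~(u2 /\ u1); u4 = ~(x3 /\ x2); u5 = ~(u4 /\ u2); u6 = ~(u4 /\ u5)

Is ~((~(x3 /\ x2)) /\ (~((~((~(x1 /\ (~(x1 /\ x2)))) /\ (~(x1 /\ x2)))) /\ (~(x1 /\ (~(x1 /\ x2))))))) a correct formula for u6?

u1 = ~(x1 /\ x2)
u2 = ~(x1 /\ u1) = ~(x1 /\ (~(x1 /\ x2)))
u4 = ~(x3 /\ x2)
u5 = ~(u4 /\ u2) = ~((~(x3 /\ x2)) /\ (~(x1 /\ (~(x1 /\ x2)))))
u6 = ~(u4 /\ u5) = ~((~(x3 /\ x2)) /\ (~((~(x3 /\ x2)) /\ (~(x1 /\ (~(x1 /\ x2)))))))
At x1=0, x2=0, x3=0: circuit gives 1, formula gives 0.

No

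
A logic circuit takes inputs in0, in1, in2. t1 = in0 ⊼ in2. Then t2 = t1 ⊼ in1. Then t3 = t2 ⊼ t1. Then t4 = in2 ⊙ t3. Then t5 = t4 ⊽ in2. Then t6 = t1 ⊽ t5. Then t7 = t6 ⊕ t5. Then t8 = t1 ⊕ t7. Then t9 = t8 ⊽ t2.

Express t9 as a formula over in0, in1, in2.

t1 = in0 ⊼ in2
t2 = t1 ⊼ in1 = (in0 ⊼ in2) ⊼ in1
t3 = t2 ⊼ t1 = ((in0 ⊼ in2) ⊼ in1) ⊼ (in0 ⊼ in2)
t4 = in2 ⊙ t3 = in2 ⊙ (((in0 ⊼ in2) ⊼ in1) ⊼ (in0 ⊼ in2))
t5 = t4 ⊽ in2 = (in2 ⊙ (((in0 ⊼ in2) ⊼ in1) ⊼ (in0 ⊼ in2))) ⊽ in2
t6 = t1 ⊽ t5 = (in0 ⊼ in2) ⊽ ((in2 ⊙ (((in0 ⊼ in2) ⊼ in1) ⊼ (in0 ⊼ in2))) ⊽ in2)
t7 = t6 ⊕ t5 = ((in0 ⊼ in2) ⊽ ((in2 ⊙ (((in0 ⊼ in2) ⊼ in1) ⊼ (in0 ⊼ in2))) ⊽ in2)) ⊕ ((in2 ⊙ (((in0 ⊼ in2) ⊼ in1) ⊼ (in0 ⊼ in2))) ⊽ in2)
t8 = t1 ⊕ t7 = (in0 ⊼ in2) ⊕ (((in0 ⊼ in2) ⊽ ((in2 ⊙ (((in0 ⊼ in2) ⊼ in1) ⊼ (in0 ⊼ in2))) ⊽ in2)) ⊕ ((in2 ⊙ (((in0 ⊼ in2) ⊼ in1) ⊼ (in0 ⊼ in2))) ⊽ in2))
t9 = t8 ⊽ t2 = ((in0 ⊼ in2) ⊕ (((in0 ⊼ in2) ⊽ ((in2 ⊙ (((in0 ⊼ in2) ⊼ in1) ⊼ (in0 ⊼ in2))) ⊽ in2)) ⊕ ((in2 ⊙ (((in0 ⊼ in2) ⊼ in1) ⊼ (in0 ⊼ in2))) ⊽ in2))) ⊽ ((in0 ⊼ in2) ⊼ in1)

((in0 ⊼ in2) ⊕ (((in0 ⊼ in2) ⊽ ((in2 ⊙ (((in0 ⊼ in2) ⊼ in1) ⊼ (in0 ⊼ in2))) ⊽ in2)) ⊕ ((in2 ⊙ (((in0 ⊼ in2) ⊼ in1) ⊼ (in0 ⊼ in2))) ⊽ in2))) ⊽ ((in0 ⊼ in2) ⊼ in1)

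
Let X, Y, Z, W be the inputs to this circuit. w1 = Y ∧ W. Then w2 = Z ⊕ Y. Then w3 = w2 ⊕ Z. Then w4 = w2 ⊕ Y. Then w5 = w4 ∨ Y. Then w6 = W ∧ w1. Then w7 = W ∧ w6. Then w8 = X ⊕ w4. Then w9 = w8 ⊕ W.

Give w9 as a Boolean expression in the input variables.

(X ⊕ ((Z ⊕ Y) ⊕ Y)) ⊕ W

w2 = Z ⊕ Y
w4 = w2 ⊕ Y = (Z ⊕ Y) ⊕ Y
w8 = X ⊕ w4 = X ⊕ ((Z ⊕ Y) ⊕ Y)
w9 = w8 ⊕ W = (X ⊕ ((Z ⊕ Y) ⊕ Y)) ⊕ W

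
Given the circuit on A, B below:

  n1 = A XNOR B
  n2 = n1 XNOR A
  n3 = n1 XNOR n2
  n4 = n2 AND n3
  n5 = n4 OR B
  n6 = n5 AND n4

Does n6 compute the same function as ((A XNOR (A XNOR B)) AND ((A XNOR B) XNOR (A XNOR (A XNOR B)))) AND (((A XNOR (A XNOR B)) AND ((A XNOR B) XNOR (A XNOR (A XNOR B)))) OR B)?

n1 = A XNOR B
n2 = n1 XNOR A = (A XNOR B) XNOR A
n3 = n1 XNOR n2 = (A XNOR B) XNOR ((A XNOR B) XNOR A)
n4 = n2 AND n3 = ((A XNOR B) XNOR A) AND ((A XNOR B) XNOR ((A XNOR B) XNOR A))
n5 = n4 OR B = (((A XNOR B) XNOR A) AND ((A XNOR B) XNOR ((A XNOR B) XNOR A))) OR B
n6 = n5 AND n4 = ((((A XNOR B) XNOR A) AND ((A XNOR B) XNOR ((A XNOR B) XNOR A))) OR B) AND (((A XNOR B) XNOR A) AND ((A XNOR B) XNOR ((A XNOR B) XNOR A)))
At A=0, B=0: circuit gives 0, formula gives 0.
At A=1, B=1: circuit gives 1, formula gives 1.
Agrees on all 4 inputs.

Yes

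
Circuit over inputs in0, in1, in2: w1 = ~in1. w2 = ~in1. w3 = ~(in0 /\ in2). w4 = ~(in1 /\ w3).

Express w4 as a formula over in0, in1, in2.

~(in1 /\ (~(in0 /\ in2)))

w3 = ~(in0 /\ in2)
w4 = ~(in1 /\ w3) = ~(in1 /\ (~(in0 /\ in2)))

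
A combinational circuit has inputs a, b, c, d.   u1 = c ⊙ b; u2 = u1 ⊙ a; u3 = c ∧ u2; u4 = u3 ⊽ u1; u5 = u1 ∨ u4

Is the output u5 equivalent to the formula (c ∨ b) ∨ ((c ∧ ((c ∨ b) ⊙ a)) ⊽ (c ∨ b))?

No

u1 = c ⊙ b
u2 = u1 ⊙ a = (c ⊙ b) ⊙ a
u3 = c ∧ u2 = c ∧ ((c ⊙ b) ⊙ a)
u4 = u3 ⊽ u1 = (c ∧ ((c ⊙ b) ⊙ a)) ⊽ (c ⊙ b)
u5 = u1 ∨ u4 = (c ⊙ b) ∨ ((c ∧ ((c ⊙ b) ⊙ a)) ⊽ (c ⊙ b))
At a=0, b=0, c=1, d=0: circuit gives 0, formula gives 1.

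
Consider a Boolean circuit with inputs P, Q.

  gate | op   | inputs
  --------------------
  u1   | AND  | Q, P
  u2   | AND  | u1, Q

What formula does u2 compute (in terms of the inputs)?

u1 = Q AND P
u2 = u1 AND Q = (Q AND P) AND Q

(Q AND P) AND Q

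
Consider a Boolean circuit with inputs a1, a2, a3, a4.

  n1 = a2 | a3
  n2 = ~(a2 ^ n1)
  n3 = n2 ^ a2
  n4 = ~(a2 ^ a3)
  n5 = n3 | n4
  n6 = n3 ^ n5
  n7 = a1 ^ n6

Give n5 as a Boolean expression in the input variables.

n1 = a2 | a3
n2 = ~(a2 ^ n1) = ~(a2 ^ (a2 | a3))
n3 = n2 ^ a2 = (~(a2 ^ (a2 | a3))) ^ a2
n4 = ~(a2 ^ a3)
n5 = n3 | n4 = ((~(a2 ^ (a2 | a3))) ^ a2) | (~(a2 ^ a3))

((~(a2 ^ (a2 | a3))) ^ a2) | (~(a2 ^ a3))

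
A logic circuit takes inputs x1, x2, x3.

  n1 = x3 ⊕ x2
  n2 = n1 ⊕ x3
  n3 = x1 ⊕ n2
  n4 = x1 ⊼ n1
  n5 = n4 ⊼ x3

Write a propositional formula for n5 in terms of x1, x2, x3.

(x1 ⊼ (x3 ⊕ x2)) ⊼ x3

n1 = x3 ⊕ x2
n4 = x1 ⊼ n1 = x1 ⊼ (x3 ⊕ x2)
n5 = n4 ⊼ x3 = (x1 ⊼ (x3 ⊕ x2)) ⊼ x3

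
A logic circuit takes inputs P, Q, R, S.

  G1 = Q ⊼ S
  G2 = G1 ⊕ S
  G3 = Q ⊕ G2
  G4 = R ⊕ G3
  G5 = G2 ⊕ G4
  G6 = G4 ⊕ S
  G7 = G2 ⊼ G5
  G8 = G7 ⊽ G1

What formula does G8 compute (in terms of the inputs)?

(((Q ⊼ S) ⊕ S) ⊼ (((Q ⊼ S) ⊕ S) ⊕ (R ⊕ (Q ⊕ ((Q ⊼ S) ⊕ S))))) ⊽ (Q ⊼ S)

G1 = Q ⊼ S
G2 = G1 ⊕ S = (Q ⊼ S) ⊕ S
G3 = Q ⊕ G2 = Q ⊕ ((Q ⊼ S) ⊕ S)
G4 = R ⊕ G3 = R ⊕ (Q ⊕ ((Q ⊼ S) ⊕ S))
G5 = G2 ⊕ G4 = ((Q ⊼ S) ⊕ S) ⊕ (R ⊕ (Q ⊕ ((Q ⊼ S) ⊕ S)))
G7 = G2 ⊼ G5 = ((Q ⊼ S) ⊕ S) ⊼ (((Q ⊼ S) ⊕ S) ⊕ (R ⊕ (Q ⊕ ((Q ⊼ S) ⊕ S))))
G8 = G7 ⊽ G1 = (((Q ⊼ S) ⊕ S) ⊼ (((Q ⊼ S) ⊕ S) ⊕ (R ⊕ (Q ⊕ ((Q ⊼ S) ⊕ S))))) ⊽ (Q ⊼ S)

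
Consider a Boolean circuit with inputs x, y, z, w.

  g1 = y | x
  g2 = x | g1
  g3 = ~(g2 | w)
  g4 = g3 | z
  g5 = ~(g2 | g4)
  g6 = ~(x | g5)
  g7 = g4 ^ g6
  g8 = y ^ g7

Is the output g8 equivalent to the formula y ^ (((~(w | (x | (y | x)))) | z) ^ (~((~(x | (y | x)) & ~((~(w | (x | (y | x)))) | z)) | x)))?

g1 = y | x
g2 = x | g1 = x | (y | x)
g3 = ~(g2 | w) = ~((x | (y | x)) | w)
g4 = g3 | z = (~((x | (y | x)) | w)) | z
g5 = ~(g2 | g4) = ~((x | (y | x)) | ((~((x | (y | x)) | w)) | z))
g6 = ~(x | g5) = ~(x | (~((x | (y | x)) | ((~((x | (y | x)) | w)) | z))))
g7 = g4 ^ g6 = ((~((x | (y | x)) | w)) | z) ^ (~(x | (~((x | (y | x)) | ((~((x | (y | x)) | w)) | z)))))
g8 = y ^ g7 = y ^ (((~((x | (y | x)) | w)) | z) ^ (~(x | (~((x | (y | x)) | ((~((x | (y | x)) | w)) | z))))))
At x=0, y=0, z=0, w=0: circuit gives 0, formula gives 0.
At x=0, y=1, z=1, w=0: circuit gives 1, formula gives 1.
Agrees on all 16 inputs.

Yes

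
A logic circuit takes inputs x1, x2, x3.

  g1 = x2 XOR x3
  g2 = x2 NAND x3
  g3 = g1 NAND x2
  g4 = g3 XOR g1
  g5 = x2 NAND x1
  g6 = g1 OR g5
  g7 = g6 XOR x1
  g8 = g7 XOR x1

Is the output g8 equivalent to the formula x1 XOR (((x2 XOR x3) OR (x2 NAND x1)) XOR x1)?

g1 = x2 XOR x3
g5 = x2 NAND x1
g6 = g1 OR g5 = (x2 XOR x3) OR (x2 NAND x1)
g7 = g6 XOR x1 = ((x2 XOR x3) OR (x2 NAND x1)) XOR x1
g8 = g7 XOR x1 = (((x2 XOR x3) OR (x2 NAND x1)) XOR x1) XOR x1
At x1=1, x2=1, x3=1: circuit gives 0, formula gives 0.
At x1=0, x2=0, x3=0: circuit gives 1, formula gives 1.
Agrees on all 8 inputs.

Yes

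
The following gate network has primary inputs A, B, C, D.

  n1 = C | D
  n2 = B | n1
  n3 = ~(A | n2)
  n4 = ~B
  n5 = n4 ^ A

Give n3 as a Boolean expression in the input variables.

n1 = C | D
n2 = B | n1 = B | (C | D)
n3 = ~(A | n2) = ~(A | (B | (C | D)))

~(A | (B | (C | D)))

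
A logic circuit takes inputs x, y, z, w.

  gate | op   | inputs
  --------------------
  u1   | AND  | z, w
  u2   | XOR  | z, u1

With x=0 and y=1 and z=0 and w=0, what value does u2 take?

0

u1 = 0 AND 0 = 0
u2 = 0 XOR 0 = 0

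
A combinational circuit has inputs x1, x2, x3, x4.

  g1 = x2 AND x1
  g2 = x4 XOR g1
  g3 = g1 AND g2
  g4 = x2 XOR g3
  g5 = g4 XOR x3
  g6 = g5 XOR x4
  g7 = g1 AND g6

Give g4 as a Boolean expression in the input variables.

x2 XOR ((x2 AND x1) AND (x4 XOR (x2 AND x1)))

g1 = x2 AND x1
g2 = x4 XOR g1 = x4 XOR (x2 AND x1)
g3 = g1 AND g2 = (x2 AND x1) AND (x4 XOR (x2 AND x1))
g4 = x2 XOR g3 = x2 XOR ((x2 AND x1) AND (x4 XOR (x2 AND x1)))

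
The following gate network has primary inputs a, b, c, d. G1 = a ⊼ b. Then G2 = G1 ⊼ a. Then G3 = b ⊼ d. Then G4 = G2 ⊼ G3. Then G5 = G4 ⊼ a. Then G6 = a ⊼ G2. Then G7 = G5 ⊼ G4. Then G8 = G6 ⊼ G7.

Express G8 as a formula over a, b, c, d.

G1 = a ⊼ b
G2 = G1 ⊼ a = (a ⊼ b) ⊼ a
G3 = b ⊼ d
G4 = G2 ⊼ G3 = ((a ⊼ b) ⊼ a) ⊼ (b ⊼ d)
G5 = G4 ⊼ a = (((a ⊼ b) ⊼ a) ⊼ (b ⊼ d)) ⊼ a
G6 = a ⊼ G2 = a ⊼ ((a ⊼ b) ⊼ a)
G7 = G5 ⊼ G4 = ((((a ⊼ b) ⊼ a) ⊼ (b ⊼ d)) ⊼ a) ⊼ (((a ⊼ b) ⊼ a) ⊼ (b ⊼ d))
G8 = G6 ⊼ G7 = (a ⊼ ((a ⊼ b) ⊼ a)) ⊼ (((((a ⊼ b) ⊼ a) ⊼ (b ⊼ d)) ⊼ a) ⊼ (((a ⊼ b) ⊼ a) ⊼ (b ⊼ d)))

(a ⊼ ((a ⊼ b) ⊼ a)) ⊼ (((((a ⊼ b) ⊼ a) ⊼ (b ⊼ d)) ⊼ a) ⊼ (((a ⊼ b) ⊼ a) ⊼ (b ⊼ d)))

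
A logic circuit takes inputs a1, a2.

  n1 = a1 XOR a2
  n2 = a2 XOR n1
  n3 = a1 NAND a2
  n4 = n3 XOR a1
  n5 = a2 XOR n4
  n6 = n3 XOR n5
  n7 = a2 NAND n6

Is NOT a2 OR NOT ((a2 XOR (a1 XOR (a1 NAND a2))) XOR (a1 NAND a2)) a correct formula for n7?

n3 = a1 NAND a2
n4 = n3 XOR a1 = (a1 NAND a2) XOR a1
n5 = a2 XOR n4 = a2 XOR ((a1 NAND a2) XOR a1)
n6 = n3 XOR n5 = (a1 NAND a2) XOR (a2 XOR ((a1 NAND a2) XOR a1))
n7 = a2 NAND n6 = a2 NAND ((a1 NAND a2) XOR (a2 XOR ((a1 NAND a2) XOR a1)))
At a1=0, a2=1: circuit gives 0, formula gives 0.
At a1=0, a2=0: circuit gives 1, formula gives 1.
Agrees on all 4 inputs.

Yes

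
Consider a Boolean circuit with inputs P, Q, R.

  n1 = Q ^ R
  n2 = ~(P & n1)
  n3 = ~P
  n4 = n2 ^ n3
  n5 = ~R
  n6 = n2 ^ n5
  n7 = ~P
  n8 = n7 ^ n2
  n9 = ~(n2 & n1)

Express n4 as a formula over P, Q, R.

n1 = Q ^ R
n2 = ~(P & n1) = ~(P & (Q ^ R))
n3 = ~P
n4 = n2 ^ n3 = (~(P & (Q ^ R))) ^ ~P

(~(P & (Q ^ R))) ^ ~P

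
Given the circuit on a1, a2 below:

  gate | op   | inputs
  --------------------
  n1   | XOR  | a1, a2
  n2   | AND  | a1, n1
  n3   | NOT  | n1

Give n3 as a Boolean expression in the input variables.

n1 = a1 XOR a2
n3 = NOT n1 = NOT (a1 XOR a2)

NOT (a1 XOR a2)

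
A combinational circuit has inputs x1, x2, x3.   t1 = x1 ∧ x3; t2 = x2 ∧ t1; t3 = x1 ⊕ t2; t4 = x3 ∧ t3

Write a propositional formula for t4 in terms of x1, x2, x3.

x3 ∧ (x1 ⊕ (x2 ∧ (x1 ∧ x3)))

t1 = x1 ∧ x3
t2 = x2 ∧ t1 = x2 ∧ (x1 ∧ x3)
t3 = x1 ⊕ t2 = x1 ⊕ (x2 ∧ (x1 ∧ x3))
t4 = x3 ∧ t3 = x3 ∧ (x1 ⊕ (x2 ∧ (x1 ∧ x3)))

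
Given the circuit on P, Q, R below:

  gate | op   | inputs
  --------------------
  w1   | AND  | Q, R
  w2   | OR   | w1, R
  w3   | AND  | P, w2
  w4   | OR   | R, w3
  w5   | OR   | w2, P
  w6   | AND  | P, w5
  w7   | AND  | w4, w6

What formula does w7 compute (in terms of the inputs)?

w1 = Q AND R
w2 = w1 OR R = (Q AND R) OR R
w3 = P AND w2 = P AND ((Q AND R) OR R)
w4 = R OR w3 = R OR (P AND ((Q AND R) OR R))
w5 = w2 OR P = ((Q AND R) OR R) OR P
w6 = P AND w5 = P AND (((Q AND R) OR R) OR P)
w7 = w4 AND w6 = (R OR (P AND ((Q AND R) OR R))) AND (P AND (((Q AND R) OR R) OR P))

(R OR (P AND ((Q AND R) OR R))) AND (P AND (((Q AND R) OR R) OR P))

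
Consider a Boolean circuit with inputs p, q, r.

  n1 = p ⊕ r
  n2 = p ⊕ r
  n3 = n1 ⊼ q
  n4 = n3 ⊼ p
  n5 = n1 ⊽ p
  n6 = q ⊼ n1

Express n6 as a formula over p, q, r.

n1 = p ⊕ r
n6 = q ⊼ n1 = q ⊼ (p ⊕ r)

q ⊼ (p ⊕ r)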